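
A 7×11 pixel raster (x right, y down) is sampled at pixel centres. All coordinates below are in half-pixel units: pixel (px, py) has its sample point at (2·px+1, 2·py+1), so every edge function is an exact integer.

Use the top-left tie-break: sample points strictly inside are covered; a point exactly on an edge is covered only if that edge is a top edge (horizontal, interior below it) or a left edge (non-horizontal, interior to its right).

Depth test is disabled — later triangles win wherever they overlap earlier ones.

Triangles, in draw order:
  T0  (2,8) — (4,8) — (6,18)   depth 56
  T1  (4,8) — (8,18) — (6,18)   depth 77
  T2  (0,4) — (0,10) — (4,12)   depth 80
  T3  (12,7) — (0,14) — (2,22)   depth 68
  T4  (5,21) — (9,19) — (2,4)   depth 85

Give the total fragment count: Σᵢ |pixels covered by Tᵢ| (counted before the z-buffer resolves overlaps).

T0:
  2·area = 20
  edge (2, 8)→(4, 8): d=(2,0) top-left  bias=+0
  edge (4, 8)→(6, 18): d=(2,10) right/bottom  bias=-1
  edge (6, 18)→(2, 8): d=(-4,-10) top-left  bias=+0
    (1,1)@(3, 3): e=[-10,0,30] → .  [on edge]
    (1,4)@(3, 9): e=[2,12,6] → X
    (2,4)@(5, 9): e=[2,-8,26] → .
    (1,5)@(3, 11): e=[6,16,-2] → .
    (2,6)@(5, 13): e=[10,0,10] → .  [on edge]
    (2,7)@(5, 15): e=[14,4,2] → X
    (3,7)@(7, 15): e=[14,-16,22] → .
    (2,8)@(5, 17): e=[18,8,-6] → .
  covered (2 px):
    . . . . . . .
    . . . . . . .
    . . . . . . .
    . . . . . . .
    . X . . . . .
    . . . . . . .
    . . . . . . .
    . . X . . . .
    . . . . . . .
    . . . . . . .
    . . . . . . .
T1:
  2·area = 20
  edge (4, 8)→(8, 18): d=(4,10) right/bottom  bias=-1
  edge (8, 18)→(6, 18): d=(-2,0) right/bottom  bias=-1
  edge (6, 18)→(4, 8): d=(-2,-10) top-left  bias=+0
    (1,1)@(3, 3): e=[-10,30,0] → .  [on edge]
    (2,5)@(5, 11): e=[2,14,4] → X
    (3,5)@(7, 11): e=[-18,14,24] → .
    (2,6)@(5, 13): e=[10,10,0] → X  [on edge]
    (3,6)@(7, 13): e=[-10,10,20] → .
    (2,7)@(5, 15): e=[18,6,-4] → .
    (3,8)@(7, 17): e=[6,2,12] → X
    (4,8)@(9, 17): e=[-14,2,32] → .
    (3,9)@(7, 19): e=[14,-2,8] → .
  covered (3 px):
    . . . . . . .
    . . . . . . .
    . . . . . . .
    . . . . . . .
    . . . . . . .
    . . X . . . .
    . . X . . . .
    . . . . . . .
    . . . X . . .
    . . . . . . .
    . . . . . . .
T2:
  2·area = 24  (B↔C swapped to make it positive)
  edge (0, 4)→(4, 12): d=(4,8) right/bottom  bias=-1
  edge (4, 12)→(0, 10): d=(-4,-2) top-left  bias=+0
  edge (0, 10)→(0, 4): d=(0,-6) top-left  bias=+0
    (0,3)@(1, 7): e=[4,14,6] → X
    (1,3)@(3, 7): e=[-12,18,18] → .
    (0,4)@(1, 9): e=[12,6,6] → X
    (1,4)@(3, 9): e=[-4,10,18] → .
    (0,5)@(1, 11): e=[20,-2,6] → .
    (1,5)@(3, 11): e=[4,2,18] → X
    (2,5)@(5, 11): e=[-12,6,30] → .
    (1,6)@(3, 13): e=[12,-6,18] → .
  covered (3 px):
    . . . . . . .
    . . . . . . .
    . . . . . . .
    X . . . . . .
    X . . . . . .
    . X . . . . .
    . . . . . . .
    . . . . . . .
    . . . . . . .
    . . . . . . .
    . . . . . . .
T3:
  2·area = 110  (B↔C swapped to make it positive)
  edge (12, 7)→(2, 22): d=(-10,15) right/bottom  bias=-1
  edge (2, 22)→(0, 14): d=(-2,-8) top-left  bias=+0
  edge (0, 14)→(12, 7): d=(12,-7) top-left  bias=+0
    (4,4)@(9, 9): e=[25,82,3] → X
    (5,4)@(11, 9): e=[-5,98,17] → .
    (3,5)@(7, 11): e=[35,62,13] → X
    (5,5)@(11, 11): e=[-25,94,41] → .
    (1,6)@(3, 13): e=[75,26,9] → X
    (2,6)@(5, 13): e=[45,42,23] → X
    (4,6)@(9, 13): e=[-15,74,51] → .
    (0,7)@(1, 15): e=[85,6,19] → X
    (3,7)@(7, 15): e=[-5,54,61] → .
    (0,8)@(1, 17): e=[65,2,43] → X
    (3,8)@(7, 17): e=[-25,50,85] → .
    (0,9)@(1, 19): e=[45,-2,67] → .
  covered (13 px):
    . . . . . . .
    . . . . . . .
    . . . . . . .
    . . . . . . .
    . . . . X . .
    . . . X X . .
    . X X X . . .
    X X X . . . .
    X X X . . . .
    . X . . . . .
    . . . . . . .
T4:
  2·area = 74  (B↔C swapped to make it positive)
  edge (5, 21)→(2, 4): d=(-3,-17) top-left  bias=+0
  edge (2, 4)→(9, 19): d=(7,15) right/bottom  bias=-1
  edge (9, 19)→(5, 21): d=(-4,2) right/bottom  bias=-1
    (1,3)@(3, 7): e=[8,6,60] → X
    (2,3)@(5, 7): e=[42,-24,56] → .
    (1,4)@(3, 9): e=[2,20,52] → X
    (2,4)@(5, 9): e=[36,-10,48] → .
    (1,5)@(3, 11): e=[-4,34,44] → .
    (2,5)@(5, 11): e=[30,4,40] → X
    (3,5)@(7, 11): e=[64,-26,36] → .
    (2,6)@(5, 13): e=[24,18,32] → X
    (3,6)@(7, 13): e=[58,-12,28] → .
    (2,7)@(5, 15): e=[18,32,24] → X
    (3,7)@(7, 15): e=[52,2,20] → X
    (4,7)@(9, 15): e=[86,-28,16] → .
    (6,8)@(13, 17): e=[148,-74,0] → .  [on edge]
    (4,9)@(9, 19): e=[74,0,0] → .  [on edge]
    (2,10)@(5, 21): e=[0,74,0] → .  [on edge]
  covered (10 px):
    . . . . . . .
    . . . . . . .
    . . . . . . .
    . X . . . . .
    . X . . . . .
    . . X . . . .
    . . X . . . .
    . . X X . . .
    . . X X . . .
    . . X X . . .
    . . . . . . .

Answer: 31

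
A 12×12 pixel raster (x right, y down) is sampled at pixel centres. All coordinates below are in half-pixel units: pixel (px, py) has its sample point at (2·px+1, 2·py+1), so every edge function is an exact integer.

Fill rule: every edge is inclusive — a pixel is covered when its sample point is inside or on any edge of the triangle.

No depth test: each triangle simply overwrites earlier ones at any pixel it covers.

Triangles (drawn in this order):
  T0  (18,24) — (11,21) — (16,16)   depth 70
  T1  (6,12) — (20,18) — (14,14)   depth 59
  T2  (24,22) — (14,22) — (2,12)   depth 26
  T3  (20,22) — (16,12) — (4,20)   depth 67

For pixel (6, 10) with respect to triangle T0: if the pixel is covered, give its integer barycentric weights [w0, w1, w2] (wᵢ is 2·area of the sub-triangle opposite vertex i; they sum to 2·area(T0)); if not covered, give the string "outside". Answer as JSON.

T0:
  2·area = 50
  edge (18, 24)→(11, 21): d=(-7,-3) inclusive
  edge (11, 21)→(16, 16): d=(5,-5) inclusive
  edge (16, 16)→(18, 24): d=(2,8) inclusive
    (11,4)@(23, 9): e=[120,0,-70] → .  [on edge]
    (10,5)@(21, 11): e=[100,0,-50] → .  [on edge]
    (9,6)@(19, 13): e=[80,0,-30] → .  [on edge]
    (8,7)@(17, 15): e=[60,0,-10] → .  [on edge]
    (7,8)@(15, 17): e=[40,0,10] → X  [on edge]
    (8,8)@(17, 17): e=[46,10,-6] → .
    (6,9)@(13, 19): e=[20,0,30] → X  [on edge]
    (8,9)@(17, 19): e=[32,20,-2] → .
    (5,10)@(11, 21): e=[0,0,50] → X  [on edge]
    (8,10)@(17, 21): e=[18,30,2] → X
    (9,10)@(19, 21): e=[24,40,-14] → .
    (4,11)@(9, 23): e=[-20,0,70] → .  [on edge]
  covered (8 px):
    . . . . . . . . . . . .
    . . . . . . . . . . . .
    . . . . . . . . . . . .
    . . . . . . . . . . . .
    . . . . . . . . . . . .
    . . . . . . . . . . . .
    . . . . . . . . . . . .
    . . . . . . . . . . . .
    . . . . . . . X . . . .
    . . . . . . X X . . . .
    . . . . . X X X X . . .
    . . . . . . . . X . . .
T1:
  2·area = 20  (B↔C swapped to make it positive)
  edge (6, 12)→(14, 14): d=(8,2) inclusive
  edge (14, 14)→(20, 18): d=(6,4) inclusive
  edge (20, 18)→(6, 12): d=(-14,-6) inclusive
    (4,6)@(9, 13): e=[2,14,4] → X
    (5,6)@(11, 13): e=[-2,6,16] → .
    (4,7)@(9, 15): e=[18,26,-24] → .
    (6,7)@(13, 15): e=[10,10,0] → X  [on edge]
    (7,7)@(15, 15): e=[6,2,12] → X
    (8,7)@(17, 15): e=[2,-6,24] → .
    (6,8)@(13, 17): e=[26,22,-28] → .
    (7,8)@(15, 17): e=[22,14,-16] → .
  covered (3 px):
    . . . . . . . . . . . .
    . . . . . . . . . . . .
    . . . . . . . . . . . .
    . . . . . . . . . . . .
    . . . . . . . . . . . .
    . . . . . . . . . . . .
    . . . . X . . . . . . .
    . . . . . . X X . . . .
    . . . . . . . . . . . .
    . . . . . . . . . . . .
    . . . . . . . . . . . .
    . . . . . . . . . . . .
T2:
  2·area = 100
  edge (24, 22)→(14, 22): d=(-10,0) inclusive
  edge (14, 22)→(2, 12): d=(-12,-10) inclusive
  edge (2, 12)→(24, 22): d=(22,10) inclusive
    (3,7)@(7, 15): e=[70,14,16] → X
    (4,7)@(9, 15): e=[70,34,-4] → .
    (3,8)@(7, 17): e=[50,-10,60] → .
    (4,8)@(9, 17): e=[50,10,40] → X
    (5,8)@(11, 17): e=[50,30,20] → X
    (6,8)@(13, 17): e=[50,50,0] → X  [on edge]
    (7,8)@(15, 17): e=[50,70,-20] → .
    (4,9)@(9, 19): e=[30,-14,84] → .
    (5,9)@(11, 19): e=[30,6,64] → X
    (7,9)@(15, 19): e=[30,46,24] → X
    (8,9)@(17, 19): e=[30,66,4] → X
    (9,9)@(19, 19): e=[30,86,-16] → .
  covered (13 px):
    . . . . . . . . . . . .
    . . . . . . . . . . . .
    . . . . . . . . . . . .
    . . . . . . . . . . . .
    . . . . . . . . . . . .
    . . . . . . . . . . . .
    . . . . . . . . . . . .
    . . . X . . . . . . . .
    . . . . X X X . . . . .
    . . . . . X X X X . . .
    . . . . . . X X X X X .
    . . . . . . . . . . . .
T3:
  2·area = 152  (B↔C swapped to make it positive)
  edge (20, 22)→(4, 20): d=(-16,-2) inclusive
  edge (4, 20)→(16, 12): d=(12,-8) inclusive
  edge (16, 12)→(20, 22): d=(4,10) inclusive
    (7,6)@(15, 13): e=[134,4,14] → X
    (8,6)@(17, 13): e=[138,20,-6] → .
    (6,7)@(13, 15): e=[98,12,42] → X
    (8,7)@(17, 15): e=[106,44,2] → X
    (9,7)@(19, 15): e=[110,60,-18] → .
    (4,8)@(9, 17): e=[58,4,90] → X
    (5,8)@(11, 17): e=[62,20,70] → X
    (9,8)@(19, 17): e=[78,84,-10] → .
    (3,9)@(7, 19): e=[22,12,118] → X
    (9,9)@(19, 19): e=[46,108,-2] → .
    (3,10)@(7, 21): e=[-10,36,126] → .
    (4,10)@(9, 21): e=[-6,52,106] → .
  covered (19 px):
    . . . . . . . . . . . .
    . . . . . . . . . . . .
    . . . . . . . . . . . .
    . . . . . . . . . . . .
    . . . . . . . . . . . .
    . . . . . . . . . . . .
    . . . . . . . X . . . .
    . . . . . . X X X . . .
    . . . . X X X X X . . .
    . . . X X X X X X . . .
    . . . . . . X X X X . .
    . . . . . . . . . . . .

Answer: [10,34,6]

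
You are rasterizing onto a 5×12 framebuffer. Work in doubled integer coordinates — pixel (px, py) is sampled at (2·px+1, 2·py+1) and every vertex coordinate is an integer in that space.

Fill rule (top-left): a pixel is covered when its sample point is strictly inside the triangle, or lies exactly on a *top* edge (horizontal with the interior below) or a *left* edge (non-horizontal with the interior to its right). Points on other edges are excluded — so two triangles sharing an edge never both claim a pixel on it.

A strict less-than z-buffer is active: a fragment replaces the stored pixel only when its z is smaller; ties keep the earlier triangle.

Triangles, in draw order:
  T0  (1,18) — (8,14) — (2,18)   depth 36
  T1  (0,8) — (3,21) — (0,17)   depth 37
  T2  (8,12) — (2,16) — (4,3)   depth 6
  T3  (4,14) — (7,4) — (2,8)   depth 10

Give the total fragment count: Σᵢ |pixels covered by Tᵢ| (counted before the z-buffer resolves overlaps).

T0:
  2·area = 4
  edge (1, 18)→(8, 14): d=(7,-4) top-left  bias=+0
  edge (8, 14)→(2, 18): d=(-6,4) right/bottom  bias=-1
  edge (2, 18)→(1, 18): d=(-1,0) right/bottom  bias=-1
    (1,8)@(3, 17): e=[1,2,1] → X
    (2,8)@(5, 17): e=[9,-6,1] → .
    (1,9)@(3, 19): e=[15,-10,-1] → .
  covered (1 px):
    . . . . .
    . . . . .
    . . . . .
    . . . . .
    . . . . .
    . . . . .
    . . . . .
    . . . . .
    . X . . .
    . . . . .
    . . . . .
    . . . . .
T1:
  2·area = 27
  edge (0, 8)→(3, 21): d=(3,13) right/bottom  bias=-1
  edge (3, 21)→(0, 17): d=(-3,-4) top-left  bias=+0
  edge (0, 17)→(0, 8): d=(0,-9) top-left  bias=+0
    (0,6)@(1, 13): e=[2,16,9] → X
    (1,6)@(3, 13): e=[-24,24,27] → .
    (0,7)@(1, 15): e=[8,10,9] → X
    (1,7)@(3, 15): e=[-18,18,27] → .
    (0,8)@(1, 17): e=[14,4,9] → X
    (1,8)@(3, 17): e=[-12,12,27] → .
    (0,9)@(1, 19): e=[20,-2,9] → .
    (1,10)@(3, 21): e=[0,0,27] → .  [on edge]
  covered (3 px):
    . . . . .
    . . . . .
    . . . . .
    . . . . .
    . . . . .
    . . . . .
    X . . . .
    X . . . .
    X . . . .
    . . . . .
    . . . . .
    . . . . .
T2:
  2·area = 70
  edge (8, 12)→(2, 16): d=(-6,4) right/bottom  bias=-1
  edge (2, 16)→(4, 3): d=(2,-13) top-left  bias=+0
  edge (4, 3)→(8, 12): d=(4,9) right/bottom  bias=-1
    (2,3)@(5, 7): e=[42,21,7] → X
    (3,3)@(7, 7): e=[34,47,-11] → .
    (2,4)@(5, 9): e=[30,25,15] → X
    (3,4)@(7, 9): e=[22,51,-3] → .
    (1,5)@(3, 11): e=[26,3,41] → X
    (3,5)@(7, 11): e=[10,55,5] → X
    (4,5)@(9, 11): e=[2,81,-13] → .
    (1,6)@(3, 13): e=[14,7,49] → X
    (3,6)@(7, 13): e=[-2,59,13] → .
    (1,7)@(3, 15): e=[2,11,57] → X
    (2,7)@(5, 15): e=[-6,37,39] → .
    (1,8)@(3, 17): e=[-10,15,65] → .
  covered (8 px):
    . . . . .
    . . . . .
    . . . . .
    . . X . .
    . . X . .
    . X X X .
    . X X . .
    . X . . .
    . . . . .
    . . . . .
    . . . . .
    . . . . .
T3:
  2·area = 38  (B↔C swapped to make it positive)
  edge (4, 14)→(2, 8): d=(-2,-6) top-left  bias=+0
  edge (2, 8)→(7, 4): d=(5,-4) top-left  bias=+0
  edge (7, 4)→(4, 14): d=(-3,10) right/bottom  bias=-1
    (0,2)@(1, 5): e=[0,-19,57] → .  [on edge]
    (2,3)@(5, 7): e=[20,7,11] → X
    (3,3)@(7, 7): e=[32,15,-9] → .
    (1,4)@(3, 9): e=[4,9,25] → X
    (3,4)@(7, 9): e=[28,25,-15] → .
    (1,5)@(3, 11): e=[0,19,19] → X  [on edge]
    (2,5)@(5, 11): e=[12,27,-1] → .
    (1,6)@(3, 13): e=[-4,29,13] → .
    (2,8)@(5, 17): e=[0,57,-19] → .  [on edge]
    (3,11)@(7, 23): e=[0,95,-57] → .  [on edge]
  covered (4 px):
    . . . . .
    . . . . .
    . . . . .
    . . X . .
    . X X . .
    . X . . .
    . . . . .
    . . . . .
    . . . . .
    . . . . .
    . . . . .
    . . . . .

Result: 16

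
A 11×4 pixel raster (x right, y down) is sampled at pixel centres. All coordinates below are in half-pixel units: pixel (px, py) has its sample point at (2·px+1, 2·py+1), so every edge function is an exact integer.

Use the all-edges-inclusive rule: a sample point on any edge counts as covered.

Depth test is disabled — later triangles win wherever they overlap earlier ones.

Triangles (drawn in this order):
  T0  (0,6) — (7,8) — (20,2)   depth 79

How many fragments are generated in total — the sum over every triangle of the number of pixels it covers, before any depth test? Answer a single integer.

T0:
  2·area = 68  (B↔C swapped to make it positive)
  edge (0, 6)→(20, 2): d=(20,-4) inclusive
  edge (20, 2)→(7, 8): d=(-13,6) inclusive
  edge (7, 8)→(0, 6): d=(-7,-2) inclusive
    (7,1)@(15, 3): e=[0,17,51] → X  [on edge]
    (8,1)@(17, 3): e=[8,5,55] → X
    (9,1)@(19, 3): e=[16,-7,59] → .
    (2,2)@(5, 5): e=[0,51,17] → X  [on edge]
    (3,2)@(7, 5): e=[8,39,21] → X
    (4,2)@(9, 5): e=[16,27,25] → X
    (5,2)@(11, 5): e=[24,15,29] → X
    (6,2)@(13, 5): e=[32,3,33] → X
    (7,2)@(15, 5): e=[40,-9,37] → .
    (8,2)@(17, 5): e=[48,-21,41] → .
    (2,3)@(5, 7): e=[40,25,3] → X
    (5,3)@(11, 7): e=[64,-11,15] → .
  covered (10 px):
    . . . . . . . . . . .
    . . . . . . . X X . .
    . . X X X X X . . . .
    . . X X X . . . . . .

Result: 10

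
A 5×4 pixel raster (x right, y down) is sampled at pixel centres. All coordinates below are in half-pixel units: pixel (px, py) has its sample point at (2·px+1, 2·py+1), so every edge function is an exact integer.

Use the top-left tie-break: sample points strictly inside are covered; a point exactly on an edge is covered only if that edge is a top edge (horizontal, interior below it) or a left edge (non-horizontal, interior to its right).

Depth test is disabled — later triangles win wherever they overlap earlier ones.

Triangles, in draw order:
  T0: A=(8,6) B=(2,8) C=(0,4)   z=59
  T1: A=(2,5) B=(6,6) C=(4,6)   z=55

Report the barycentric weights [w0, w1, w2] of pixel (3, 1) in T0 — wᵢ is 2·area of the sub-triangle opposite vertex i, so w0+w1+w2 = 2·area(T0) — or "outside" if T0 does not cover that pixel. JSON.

T0:
  2·area = 28
  edge (8, 6)→(2, 8): d=(-6,2) right/bottom  bias=-1
  edge (2, 8)→(0, 4): d=(-2,-4) top-left  bias=+0
  edge (0, 4)→(8, 6): d=(8,2) right/bottom  bias=-1
    (0,2)@(1, 5): e=[20,2,6] → #
    (1,2)@(3, 5): e=[16,10,2] → #
    (2,2)@(5, 5): e=[12,18,-2] → ·
    (0,3)@(1, 7): e=[8,-2,22] → ·
    (1,3)@(3, 7): e=[4,6,18] → #
    (2,3)@(5, 7): e=[0,14,14] → ·  [on edge]
  covered (3 px):
    · · · · ·
    · · · · ·
    # # · · ·
    · # · · ·
T1:
  2·area = 2
  edge (2, 5)→(6, 6): d=(4,1) right/bottom  bias=-1
  edge (6, 6)→(4, 6): d=(-2,0) right/bottom  bias=-1
  edge (4, 6)→(2, 5): d=(-2,-1) top-left  bias=+0
  covered (0 px):
    · · · · ·
    · · · · ·
    · · · · ·
    · · · · ·

Result: "outside"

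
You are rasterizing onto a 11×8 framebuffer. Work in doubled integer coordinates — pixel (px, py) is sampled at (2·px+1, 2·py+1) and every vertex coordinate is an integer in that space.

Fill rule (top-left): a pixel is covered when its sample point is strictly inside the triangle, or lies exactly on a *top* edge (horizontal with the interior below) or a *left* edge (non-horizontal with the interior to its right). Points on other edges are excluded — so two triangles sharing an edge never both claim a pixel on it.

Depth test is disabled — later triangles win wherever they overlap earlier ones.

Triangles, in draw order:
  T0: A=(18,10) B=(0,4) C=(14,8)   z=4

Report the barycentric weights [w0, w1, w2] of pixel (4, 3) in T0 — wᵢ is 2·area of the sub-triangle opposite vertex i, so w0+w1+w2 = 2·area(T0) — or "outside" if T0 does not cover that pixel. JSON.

T0:
  2·area = 12
  edge (18, 10)→(0, 4): d=(-18,-6) top-left  bias=+0
  edge (0, 4)→(14, 8): d=(14,4) right/bottom  bias=-1
  edge (14, 8)→(18, 10): d=(4,2) right/bottom  bias=-1
    (1,2)@(3, 5): e=[0,2,10] → #  [on edge]
    (2,2)@(5, 5): e=[12,-6,6] → ·
    (1,3)@(3, 7): e=[-36,30,18] → ·
    (4,3)@(9, 7): e=[0,6,6] → #  [on edge]
    (5,3)@(11, 7): e=[12,-2,2] → ·
    (4,4)@(9, 9): e=[-36,34,14] → ·
    (7,4)@(15, 9): e=[0,10,2] → #  [on edge]
    (8,4)@(17, 9): e=[12,2,-2] → ·
    (7,5)@(15, 11): e=[-36,38,10] → ·
    (10,5)@(21, 11): e=[0,14,-2] → ·  [on edge]
  covered (3 px):
    · · · · · · · · · · ·
    · · · · · · · · · · ·
    · # · · · · · · · · ·
    · · · · # · · · · · ·
    · · · · · · · # · · ·
    · · · · · · · · · · ·
    · · · · · · · · · · ·
    · · · · · · · · · · ·

Final: [6,6,0]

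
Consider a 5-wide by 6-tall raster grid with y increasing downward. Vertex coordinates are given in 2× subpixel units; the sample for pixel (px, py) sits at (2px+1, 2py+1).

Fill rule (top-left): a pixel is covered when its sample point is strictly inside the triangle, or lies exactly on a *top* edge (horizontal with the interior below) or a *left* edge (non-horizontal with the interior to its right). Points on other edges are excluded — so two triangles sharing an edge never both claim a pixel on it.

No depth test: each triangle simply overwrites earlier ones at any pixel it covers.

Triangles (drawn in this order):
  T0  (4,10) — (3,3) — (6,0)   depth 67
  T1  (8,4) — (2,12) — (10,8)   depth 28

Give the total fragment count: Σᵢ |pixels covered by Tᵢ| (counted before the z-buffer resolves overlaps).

T0:
  2·area = 24
  edge (4, 10)→(3, 3): d=(-1,-7) top-left  bias=+0
  edge (3, 3)→(6, 0): d=(3,-3) top-left  bias=+0
  edge (6, 0)→(4, 10): d=(-2,10) right/bottom  bias=-1
    (2,0)@(5, 1): e=[16,0,8] → █  [on edge]
    (3,0)@(7, 1): e=[30,6,-12] → ·
    (1,1)@(3, 3): e=[0,0,24] → █  [on edge]
    (3,1)@(7, 3): e=[28,12,-16] → ·
    (0,2)@(1, 5): e=[-16,0,40] → ·  [on edge]
    (1,2)@(3, 5): e=[-2,6,20] → ·
    (2,2)@(5, 5): e=[12,12,0] → ·  [on edge]
  covered (3 px):
    · · █ · ·
    · █ █ · ·
    · · · · ·
    · · · · ·
    · · · · ·
    · · · · ·
T1:
  2·area = 40  (B↔C swapped to make it positive)
  edge (8, 4)→(10, 8): d=(2,4) right/bottom  bias=-1
  edge (10, 8)→(2, 12): d=(-8,4) right/bottom  bias=-1
  edge (2, 12)→(8, 4): d=(6,-8) top-left  bias=+0
    (3,3)@(7, 7): e=[10,20,10] → █
    (4,3)@(9, 7): e=[2,12,26] → █
    (2,4)@(5, 9): e=[22,12,6] → █
    (4,4)@(9, 9): e=[6,-4,38] → ·
    (1,5)@(3, 11): e=[34,4,2] → █
    (2,5)@(5, 11): e=[26,-4,18] → ·
    (3,5)@(7, 11): e=[18,-12,34] → ·
  covered (5 px):
    · · · · ·
    · · · · ·
    · · · · ·
    · · · █ █
    · · █ █ ·
    · █ · · ·

Final: 8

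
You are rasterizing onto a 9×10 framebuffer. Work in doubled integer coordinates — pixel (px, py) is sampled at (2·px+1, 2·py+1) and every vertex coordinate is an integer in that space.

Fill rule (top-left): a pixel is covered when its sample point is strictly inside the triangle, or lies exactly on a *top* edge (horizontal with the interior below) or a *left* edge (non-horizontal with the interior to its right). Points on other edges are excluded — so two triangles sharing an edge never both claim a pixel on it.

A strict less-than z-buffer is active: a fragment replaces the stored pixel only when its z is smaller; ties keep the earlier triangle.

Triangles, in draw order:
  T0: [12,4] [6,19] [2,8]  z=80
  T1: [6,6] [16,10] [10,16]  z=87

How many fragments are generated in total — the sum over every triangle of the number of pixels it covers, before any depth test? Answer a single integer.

T0:
  2·area = 126
  edge (12, 4)→(6, 19): d=(-6,15) right/bottom  bias=-1
  edge (6, 19)→(2, 8): d=(-4,-11) top-left  bias=+0
  edge (2, 8)→(12, 4): d=(10,-4) top-left  bias=+0
    (5,2)@(11, 5): e=[9,111,6] → X
    (6,2)@(13, 5): e=[-21,133,14] → .
    (2,3)@(5, 7): e=[87,37,2] → X
    (3,3)@(7, 7): e=[57,59,10] → X
    (4,3)@(9, 7): e=[27,81,18] → X
    (5,3)@(11, 7): e=[-3,103,26] → .
    (1,4)@(3, 9): e=[105,7,14] → X
    (5,4)@(11, 9): e=[-15,95,46] → .
    (1,5)@(3, 11): e=[93,-1,34] → .
    (2,5)@(5, 11): e=[63,21,42] → X
    (5,5)@(11, 11): e=[-27,87,66] → .
    (2,6)@(5, 13): e=[51,13,62] → X
  covered (15 px):
    . . . . . . . . .
    . . . . . . . . .
    . . . . . X . . .
    . . X X X . . . .
    . X X X X . . . .
    . . X X X . . . .
    . . X X . . . . .
    . . X X . . . . .
    . . . . . . . . .
    . . . . . . . . .
T1:
  2·area = 84
  edge (6, 6)→(16, 10): d=(10,4) right/bottom  bias=-1
  edge (16, 10)→(10, 16): d=(-6,6) right/bottom  bias=-1
  edge (10, 16)→(6, 6): d=(-4,-10) top-left  bias=+0
    (3,3)@(7, 7): e=[6,72,6] → X
    (4,3)@(9, 7): e=[-2,60,26] → .
    (3,4)@(7, 9): e=[26,60,-2] → .
    (4,4)@(9, 9): e=[18,48,18] → X
    (5,4)@(11, 9): e=[10,36,38] → X
    (6,4)@(13, 9): e=[2,24,58] → X
    (7,4)@(15, 9): e=[-6,12,78] → .
    (8,4)@(17, 9): e=[-14,0,98] → .  [on edge]
    (4,5)@(9, 11): e=[38,36,10] → X
    (7,5)@(15, 11): e=[14,0,70] → .  [on edge]
    (4,6)@(9, 13): e=[58,24,2] → X
    (6,6)@(13, 13): e=[42,0,42] → .  [on edge]
    (5,7)@(11, 15): e=[70,0,14] → .  [on edge]
    (4,8)@(9, 17): e=[98,0,-14] → .  [on edge]
    (3,9)@(7, 19): e=[126,0,-42] → .  [on edge]
  covered (9 px):
    . . . . . . . . .
    . . . . . . . . .
    . . . . . . . . .
    . . . X . . . . .
    . . . . X X X . .
    . . . . X X X . .
    . . . . X X . . .
    . . . . . . . . .
    . . . . . . . . .
    . . . . . . . . .

Final: 24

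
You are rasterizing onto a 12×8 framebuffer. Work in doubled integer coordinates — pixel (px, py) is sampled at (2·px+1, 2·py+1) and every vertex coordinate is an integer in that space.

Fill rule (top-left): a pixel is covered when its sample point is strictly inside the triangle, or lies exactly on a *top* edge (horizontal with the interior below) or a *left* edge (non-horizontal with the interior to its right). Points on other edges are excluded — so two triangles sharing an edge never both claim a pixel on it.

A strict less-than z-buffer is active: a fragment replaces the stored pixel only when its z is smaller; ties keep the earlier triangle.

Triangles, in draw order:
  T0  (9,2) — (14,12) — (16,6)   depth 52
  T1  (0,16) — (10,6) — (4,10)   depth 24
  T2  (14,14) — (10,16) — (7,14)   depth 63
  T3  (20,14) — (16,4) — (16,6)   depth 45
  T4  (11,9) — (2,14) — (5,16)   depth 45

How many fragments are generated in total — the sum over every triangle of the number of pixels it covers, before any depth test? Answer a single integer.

T0:
  2·area = 50  (B↔C swapped to make it positive)
  edge (9, 2)→(16, 6): d=(7,4) right/bottom  bias=-1
  edge (16, 6)→(14, 12): d=(-2,6) right/bottom  bias=-1
  edge (14, 12)→(9, 2): d=(-5,-10) top-left  bias=+0
    (8,1)@(17, 3): e=[-25,0,75] → .  [on edge]
    (5,2)@(11, 5): e=[13,32,5] → X
    (6,2)@(13, 5): e=[5,20,25] → X
    (7,2)@(15, 5): e=[-3,8,45] → .
    (5,3)@(11, 7): e=[27,28,-5] → .
    (6,3)@(13, 7): e=[19,16,15] → X
    (7,3)@(15, 7): e=[11,4,35] → X
    (8,3)@(17, 7): e=[3,-8,55] → .
    (6,4)@(13, 9): e=[33,12,5] → X
    (7,4)@(15, 9): e=[25,0,25] → .  [on edge]
    (6,5)@(13, 11): e=[47,8,-5] → .
    (6,7)@(13, 15): e=[75,0,-25] → .  [on edge]
  covered (5 px):
    . . . . . . . . . . . .
    . . . . . . . . . . . .
    . . . . . X X . . . . .
    . . . . . . X X . . . .
    . . . . . . X . . . . .
    . . . . . . . . . . . .
    . . . . . . . . . . . .
    . . . . . . . . . . . .
T1:
  2·area = 20  (B↔C swapped to make it positive)
  edge (0, 16)→(4, 10): d=(4,-6) top-left  bias=+0
  edge (4, 10)→(10, 6): d=(6,-4) top-left  bias=+0
  edge (10, 6)→(0, 16): d=(-10,10) right/bottom  bias=-1
    (7,0)@(15, 1): e=[30,-10,0] → .  [on edge]
    (6,1)@(13, 3): e=[26,-6,0] → .  [on edge]
    (5,2)@(11, 5): e=[22,-2,0] → .  [on edge]
    (4,3)@(9, 7): e=[18,2,0] → .  [on edge]
    (3,4)@(7, 9): e=[14,6,0] → .  [on edge]
    (2,5)@(5, 11): e=[10,10,0] → .  [on edge]
    (1,6)@(3, 13): e=[6,14,0] → .  [on edge]
    (0,7)@(1, 15): e=[2,18,0] → .  [on edge]
  covered (0 px):
    . . . . . . . . . . . .
    . . . . . . . . . . . .
    . . . . . . . . . . . .
    . . . . . . . . . . . .
    . . . . . . . . . . . .
    . . . . . . . . . . . .
    . . . . . . . . . . . .
    . . . . . . . . . . . .
T2:
  2·area = 14
  edge (14, 14)→(10, 16): d=(-4,2) right/bottom  bias=-1
  edge (10, 16)→(7, 14): d=(-3,-2) top-left  bias=+0
  edge (7, 14)→(14, 14): d=(7,0) top-left  bias=+0
    (4,7)@(9, 15): e=[6,1,7] → X
    (5,7)@(11, 15): e=[2,5,7] → X
    (6,7)@(13, 15): e=[-2,9,7] → .
  covered (2 px):
    . . . . . . . . . . . .
    . . . . . . . . . . . .
    . . . . . . . . . . . .
    . . . . . . . . . . . .
    . . . . . . . . . . . .
    . . . . . . . . . . . .
    . . . . . . . . . . . .
    . . . . X X . . . . . .
T3:
  2·area = 8  (B↔C swapped to make it positive)
  edge (20, 14)→(16, 6): d=(-4,-8) top-left  bias=+0
  edge (16, 6)→(16, 4): d=(0,-2) top-left  bias=+0
  edge (16, 4)→(20, 14): d=(4,10) right/bottom  bias=-1
    (8,3)@(17, 7): e=[4,2,2] → X
    (9,3)@(19, 7): e=[20,6,-18] → .
    (8,4)@(17, 9): e=[-4,2,10] → .
  covered (1 px):
    . . . . . . . . . . . .
    . . . . . . . . . . . .
    . . . . . . . . . . . .
    . . . . . . . . X . . .
    . . . . . . . . . . . .
    . . . . . . . . . . . .
    . . . . . . . . . . . .
    . . . . . . . . . . . .
T4:
  2·area = 33  (B↔C swapped to make it positive)
  edge (11, 9)→(5, 16): d=(-6,7) right/bottom  bias=-1
  edge (5, 16)→(2, 14): d=(-3,-2) top-left  bias=+0
  edge (2, 14)→(11, 9): d=(9,-5) top-left  bias=+0
    (5,4)@(11, 9): e=[0,33,0] → .  [on edge]
    (4,5)@(9, 11): e=[2,23,8] → X
    (5,5)@(11, 11): e=[-12,27,18] → .
    (2,6)@(5, 13): e=[18,9,6] → X
    (3,6)@(7, 13): e=[4,13,16] → X
    (4,6)@(9, 13): e=[-10,17,26] → .
    (2,7)@(5, 15): e=[6,3,24] → X
    (3,7)@(7, 15): e=[-8,7,34] → .
  covered (4 px):
    . . . . . . . . . . . .
    . . . . . . . . . . . .
    . . . . . . . . . . . .
    . . . . . . . . . . . .
    . . . . . . . . . . . .
    . . . . X . . . . . . .
    . . X X . . . . . . . .
    . . X . . . . . . . . .

Answer: 12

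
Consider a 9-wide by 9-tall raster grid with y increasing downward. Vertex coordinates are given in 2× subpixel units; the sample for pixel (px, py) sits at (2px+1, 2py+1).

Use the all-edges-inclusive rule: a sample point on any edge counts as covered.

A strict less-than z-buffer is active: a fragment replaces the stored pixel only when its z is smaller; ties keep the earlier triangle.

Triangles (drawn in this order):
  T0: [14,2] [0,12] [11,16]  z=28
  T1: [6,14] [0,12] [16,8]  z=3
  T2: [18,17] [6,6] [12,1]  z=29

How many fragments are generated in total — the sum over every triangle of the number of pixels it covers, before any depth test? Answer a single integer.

T0:
  2·area = 166  (B↔C swapped to make it positive)
  edge (14, 2)→(11, 16): d=(-3,14) inclusive
  edge (11, 16)→(0, 12): d=(-11,-4) inclusive
  edge (0, 12)→(14, 2): d=(14,-10) inclusive
    (6,1)@(13, 3): e=[11,151,4] → X
    (7,1)@(15, 3): e=[-17,159,24] → .
    (5,2)@(11, 5): e=[33,121,12] → X
    (7,2)@(15, 5): e=[-23,137,52] → .
    (3,3)@(7, 7): e=[83,83,0] → X  [on edge]
    (4,3)@(9, 7): e=[55,91,20] → X
    (6,3)@(13, 7): e=[-1,107,60] → .
    (2,4)@(5, 9): e=[105,53,8] → X
    (6,4)@(13, 9): e=[-7,85,88] → .
    (1,5)@(3, 11): e=[127,23,16] → X
    (6,5)@(13, 11): e=[-13,63,116] → .
    (1,6)@(3, 13): e=[121,1,44] → X
  covered (22 px):
    . . . . . . . . .
    . . . . . . X . .
    . . . . . X X . .
    . . . X X X . . .
    . . X X X X . . .
    . X X X X X . . .
    . X X X X X . . .
    . . . . X X . . .
    . . . . . . . . .
T1:
  2·area = 56
  edge (6, 14)→(0, 12): d=(-6,-2) inclusive
  edge (0, 12)→(16, 8): d=(16,-4) inclusive
  edge (16, 8)→(6, 14): d=(-10,6) inclusive
    (6,4)@(13, 9): e=[44,4,8] → X
    (7,4)@(15, 9): e=[48,12,-4] → .
    (2,5)@(5, 11): e=[16,4,36] → X
    (3,5)@(7, 11): e=[20,12,24] → X
    (4,5)@(9, 11): e=[24,20,12] → X
    (5,5)@(11, 11): e=[28,28,0] → X  [on edge]
    (6,5)@(13, 11): e=[32,36,-12] → .
    (1,6)@(3, 13): e=[0,28,28] → X  [on edge]
    (4,6)@(9, 13): e=[12,52,-8] → .
    (5,6)@(11, 13): e=[16,60,-20] → .
    (1,7)@(3, 15): e=[-12,60,8] → .
    (2,7)@(5, 15): e=[-8,68,-4] → .
    (4,7)@(9, 15): e=[0,84,-28] → .  [on edge]
    (0,8)@(1, 17): e=[-28,84,0] → .  [on edge]
    (7,8)@(15, 17): e=[0,140,-84] → .  [on edge]
  covered (8 px):
    . . . . . . . . .
    . . . . . . . . .
    . . . . . . . . .
    . . . . . . . . .
    . . . . . . X . .
    . . X X X X . . .
    . X X X . . . . .
    . . . . . . . . .
    . . . . . . . . .
T2:
  2·area = 126
  edge (18, 17)→(6, 6): d=(-12,-11) inclusive
  edge (6, 6)→(12, 1): d=(6,-5) inclusive
  edge (12, 1)→(18, 17): d=(6,16) inclusive
    (5,1)@(11, 3): e=[91,7,28] → X
    (6,1)@(13, 3): e=[113,17,-4] → .
    (4,2)@(9, 5): e=[45,9,72] → X
    (6,2)@(13, 5): e=[89,29,8] → X
    (7,2)@(15, 5): e=[111,39,-24] → .
    (4,3)@(9, 7): e=[21,21,84] → X
    (7,3)@(15, 7): e=[87,51,-12] → .
    (4,4)@(9, 9): e=[-3,33,96] → .
    (5,4)@(11, 9): e=[19,43,64] → X
    (7,4)@(15, 9): e=[63,63,0] → X  [on edge]
    (8,4)@(17, 9): e=[85,73,-32] → .
    (5,5)@(11, 11): e=[-5,55,76] → .
  covered (14 px):
    . . . . . . . . .
    . . . . . X . . .
    . . . . X X X . .
    . . . . X X X . .
    . . . . . X X X .
    . . . . . . X X .
    . . . . . . . X .
    . . . . . . . . X
    . . . . . . . . .

Answer: 44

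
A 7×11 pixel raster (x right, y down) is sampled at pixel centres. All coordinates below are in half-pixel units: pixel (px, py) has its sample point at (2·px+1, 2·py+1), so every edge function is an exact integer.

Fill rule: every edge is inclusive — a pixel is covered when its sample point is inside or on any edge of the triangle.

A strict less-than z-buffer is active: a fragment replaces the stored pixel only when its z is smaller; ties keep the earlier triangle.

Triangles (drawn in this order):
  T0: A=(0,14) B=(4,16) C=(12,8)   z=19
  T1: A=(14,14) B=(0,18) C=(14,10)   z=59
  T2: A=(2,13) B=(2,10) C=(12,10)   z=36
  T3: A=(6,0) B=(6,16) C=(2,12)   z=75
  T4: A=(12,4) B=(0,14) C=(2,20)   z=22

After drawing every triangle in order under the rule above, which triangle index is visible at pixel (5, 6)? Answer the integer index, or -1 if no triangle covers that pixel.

T0:
  2·area = 48  (B↔C swapped to make it positive)
  edge (0, 14)→(12, 8): d=(12,-6) inclusive
  edge (12, 8)→(4, 16): d=(-8,8) inclusive
  edge (4, 16)→(0, 14): d=(-4,-2) inclusive
    (6,3)@(13, 7): e=[-6,0,54] → ·  [on edge]
    (5,4)@(11, 9): e=[6,0,42] → #  [on edge]
    (6,4)@(13, 9): e=[18,-16,46] → ·
    (3,5)@(7, 11): e=[6,16,26] → #
    (4,5)@(9, 11): e=[18,0,30] → #  [on edge]
    (5,5)@(11, 11): e=[30,-16,34] → ·
    (1,6)@(3, 13): e=[6,32,10] → #
    (2,6)@(5, 13): e=[18,16,14] → #
    (3,6)@(7, 13): e=[30,0,18] → #  [on edge]
    (4,6)@(9, 13): e=[42,-16,22] → ·
    (1,7)@(3, 15): e=[30,16,2] → #
    (2,7)@(5, 15): e=[42,0,6] → #  [on edge]
    (1,8)@(3, 17): e=[54,0,-6] → ·  [on edge]
    (0,9)@(1, 19): e=[66,0,-18] → ·  [on edge]
  covered (8 px):
    · · · · · · ·
    · · · · · · ·
    · · · · · · ·
    · · · · · · ·
    · · · · · # ·
    · · · # # · ·
    · # # # · · ·
    · # # · · · ·
    · · · · · · ·
    · · · · · · ·
    · · · · · · ·
T1:
  2·area = 56
  edge (14, 14)→(0, 18): d=(-14,4) inclusive
  edge (0, 18)→(14, 10): d=(14,-8) inclusive
  edge (14, 10)→(14, 14): d=(0,4) inclusive
    (6,5)@(13, 11): e=[46,6,4] → #
    (4,6)@(9, 13): e=[34,2,20] → #
    (5,6)@(11, 13): e=[26,18,12] → #
    (3,7)@(7, 15): e=[14,14,28] → #
    (5,7)@(11, 15): e=[-2,46,12] → ·
    (6,7)@(13, 15): e=[-10,62,4] → ·
    (1,8)@(3, 17): e=[2,10,44] → #
    (2,8)@(5, 17): e=[-6,26,36] → ·
    (3,8)@(7, 17): e=[-14,42,28] → ·
    (4,8)@(9, 17): e=[-22,58,20] → ·
    (1,9)@(3, 19): e=[-26,38,44] → ·
  covered (7 px):
    · · · · · · ·
    · · · · · · ·
    · · · · · · ·
    · · · · · · ·
    · · · · · · ·
    · · · · · · #
    · · · · # # #
    · · · # # · ·
    · # · · · · ·
    · · · · · · ·
    · · · · · · ·
T2:
  2·area = 30
  edge (2, 13)→(2, 10): d=(0,-3) inclusive
  edge (2, 10)→(12, 10): d=(10,0) inclusive
  edge (12, 10)→(2, 13): d=(-10,3) inclusive
    (1,5)@(3, 11): e=[3,10,17] → #
    (2,5)@(5, 11): e=[9,10,11] → #
    (3,5)@(7, 11): e=[15,10,5] → #
    (4,5)@(9, 11): e=[21,10,-1] → ·
    (1,6)@(3, 13): e=[3,30,-3] → ·
    (2,6)@(5, 13): e=[9,30,-9] → ·
    (3,6)@(7, 13): e=[15,30,-15] → ·
  covered (3 px):
    · · · · · · ·
    · · · · · · ·
    · · · · · · ·
    · · · · · · ·
    · · · · · · ·
    · # # # · · ·
    · · · · · · ·
    · · · · · · ·
    · · · · · · ·
    · · · · · · ·
    · · · · · · ·
T3:
  2·area = 64
  edge (6, 0)→(6, 16): d=(0,16) inclusive
  edge (6, 16)→(2, 12): d=(-4,-4) inclusive
  edge (2, 12)→(6, 0): d=(4,-12) inclusive
    (2,1)@(5, 3): e=[16,48,0] → #  [on edge]
    (3,1)@(7, 3): e=[-16,56,24] → ·
    (2,2)@(5, 5): e=[16,40,8] → #
    (3,2)@(7, 5): e=[-16,48,32] → ·
    (2,3)@(5, 7): e=[16,32,16] → #
    (3,3)@(7, 7): e=[-16,40,40] → ·
    (1,4)@(3, 9): e=[48,16,0] → #  [on edge]
    (3,4)@(7, 9): e=[-16,32,48] → ·
    (0,5)@(1, 11): e=[80,0,-16] → ·  [on edge]
    (1,5)@(3, 11): e=[48,8,8] → #
    (3,5)@(7, 11): e=[-16,24,56] → ·
    (1,6)@(3, 13): e=[48,0,16] → #  [on edge]
    (0,7)@(1, 15): e=[80,-16,0] → ·  [on edge]
    (2,7)@(5, 15): e=[16,0,48] → #  [on edge]
    (3,8)@(7, 17): e=[-16,0,80] → ·  [on edge]
    (4,9)@(9, 19): e=[-48,0,112] → ·  [on edge]
    (5,10)@(11, 21): e=[-80,0,144] → ·  [on edge]
  covered (10 px):
    · · · · · · ·
    · · # · · · ·
    · · # · · · ·
    · · # · · · ·
    · # # · · · ·
    · # # · · · ·
    · # # · · · ·
    · · # · · · ·
    · · · · · · ·
    · · · · · · ·
    · · · · · · ·
T4:
  2·area = 92  (B↔C swapped to make it positive)
  edge (12, 4)→(2, 20): d=(-10,16) inclusive
  edge (2, 20)→(0, 14): d=(-2,-6) inclusive
  edge (0, 14)→(12, 4): d=(12,-10) inclusive
    (5,2)@(11, 5): e=[6,84,2] → #
    (6,2)@(13, 5): e=[-26,96,22] → ·
    (4,3)@(9, 7): e=[18,68,6] → #
    (5,3)@(11, 7): e=[-14,80,26] → ·
    (3,4)@(7, 9): e=[30,52,10] → #
    (4,4)@(9, 9): e=[-2,64,30] → ·
    (2,5)@(5, 11): e=[42,36,14] → #
    (4,5)@(9, 11): e=[-22,60,54] → ·
    (1,6)@(3, 13): e=[54,20,18] → #
    (3,6)@(7, 13): e=[-10,44,58] → ·
    (0,7)@(1, 15): e=[66,4,22] → #
    (3,7)@(7, 15): e=[-30,40,82] → ·
    (0,8)@(1, 17): e=[46,0,46] → #  [on edge]
  covered (12 px):
    · · · · · · ·
    · · · · · · ·
    · · · · · # ·
    · · · · # · ·
    · · · # · · ·
    · · # # · · ·
    · # # · · · ·
    # # # · · · ·
    # # · · · · ·
    · · · · · · ·
    · · · · · · ·

Z-buffer (winner per pixel, '.' = empty):
  . . . . . . .
  . . 3 . . . .
  . . 3 . . 4 .
  . . 3 . 4 . .
  . 3 3 4 . 0 .
  . 2 4 0 0 . 1
  . 0 0 0 1 1 1
  4 0 0 1 1 . .
  4 4 . . . . .
  . . . . . . .
  . . . . . . .

Answer: 1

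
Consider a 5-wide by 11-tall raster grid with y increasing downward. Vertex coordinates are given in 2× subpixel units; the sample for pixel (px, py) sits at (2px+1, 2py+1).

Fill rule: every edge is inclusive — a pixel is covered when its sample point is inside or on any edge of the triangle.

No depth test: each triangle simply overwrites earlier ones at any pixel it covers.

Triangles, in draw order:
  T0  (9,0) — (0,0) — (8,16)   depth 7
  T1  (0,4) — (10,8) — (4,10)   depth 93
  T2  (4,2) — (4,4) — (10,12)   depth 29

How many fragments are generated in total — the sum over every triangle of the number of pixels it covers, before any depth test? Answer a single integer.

T0:
  2·area = 144  (B↔C swapped to make it positive)
  edge (9, 0)→(8, 16): d=(-1,16) inclusive
  edge (8, 16)→(0, 0): d=(-8,-16) inclusive
  edge (0, 0)→(9, 0): d=(9,0) inclusive
    (0,0)@(1, 1): e=[127,8,9] → █
    (1,0)@(3, 1): e=[95,40,9] → █
    (2,0)@(5, 1): e=[63,72,9] → █
    (3,0)@(7, 1): e=[31,104,9] → █
    (4,0)@(9, 1): e=[-1,136,9] → ·
    (0,1)@(1, 3): e=[125,-8,27] → ·
    (1,1)@(3, 3): e=[93,24,27] → █
    (4,1)@(9, 3): e=[-3,120,27] → ·
    (1,2)@(3, 5): e=[91,8,45] → █
    (4,2)@(9, 5): e=[-5,104,45] → ·
    (1,3)@(3, 7): e=[89,-8,63] → ·
    (2,3)@(5, 7): e=[57,24,63] → █
  covered (16 px):
    █ █ █ █ ·
    · █ █ █ ·
    · █ █ █ ·
    · · █ █ ·
    · · █ █ ·
    · · · █ ·
    · · · █ ·
    · · · · ·
    · · · · ·
    · · · · ·
    · · · · ·
T1:
  2·area = 44
  edge (0, 4)→(10, 8): d=(10,4) inclusive
  edge (10, 8)→(4, 10): d=(-6,2) inclusive
  edge (4, 10)→(0, 4): d=(-4,-6) inclusive
    (0,2)@(1, 5): e=[6,36,2] → █
    (1,2)@(3, 5): e=[-2,32,14] → ·
    (0,3)@(1, 7): e=[26,24,-6] → ·
    (1,3)@(3, 7): e=[18,20,6] → █
    (2,3)@(5, 7): e=[10,16,18] → █
    (3,3)@(7, 7): e=[2,12,30] → █
    (4,3)@(9, 7): e=[-6,8,42] → ·
    (1,4)@(3, 9): e=[38,8,-2] → ·
    (2,4)@(5, 9): e=[30,4,10] → █
    (3,4)@(7, 9): e=[22,0,22] → █  [on edge]
    (4,4)@(9, 9): e=[14,-4,34] → ·
    (0,5)@(1, 11): e=[66,0,-22] → ·  [on edge]
  covered (6 px):
    · · · · ·
    · · · · ·
    █ · · · ·
    · █ █ █ ·
    · · █ █ ·
    · · · · ·
    · · · · ·
    · · · · ·
    · · · · ·
    · · · · ·
    · · · · ·
T2:
  2·area = 12  (B↔C swapped to make it positive)
  edge (4, 2)→(10, 12): d=(6,10) inclusive
  edge (10, 12)→(4, 4): d=(-6,-8) inclusive
  edge (4, 4)→(4, 2): d=(0,-2) inclusive
    (2,2)@(5, 5): e=[8,2,2] → █
    (3,2)@(7, 5): e=[-12,18,6] → ·
    (2,3)@(5, 7): e=[20,-10,2] → ·
    (3,3)@(7, 7): e=[0,6,6] → █  [on edge]
    (4,3)@(9, 7): e=[-20,22,10] → ·
    (3,4)@(7, 9): e=[12,-6,6] → ·
  covered (2 px):
    · · · · ·
    · · · · ·
    · · █ · ·
    · · · █ ·
    · · · · ·
    · · · · ·
    · · · · ·
    · · · · ·
    · · · · ·
    · · · · ·
    · · · · ·

Answer: 24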